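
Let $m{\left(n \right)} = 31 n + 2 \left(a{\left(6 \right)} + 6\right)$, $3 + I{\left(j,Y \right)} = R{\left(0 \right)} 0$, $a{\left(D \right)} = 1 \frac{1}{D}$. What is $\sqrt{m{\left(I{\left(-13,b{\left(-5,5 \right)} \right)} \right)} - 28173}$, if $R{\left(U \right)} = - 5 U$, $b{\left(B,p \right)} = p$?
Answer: $\frac{i \sqrt{254283}}{3} \approx 168.09 i$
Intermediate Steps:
$a{\left(D \right)} = \frac{1}{D}$
$I{\left(j,Y \right)} = -3$ ($I{\left(j,Y \right)} = -3 + \left(-5\right) 0 \cdot 0 = -3 + 0 \cdot 0 = -3 + 0 = -3$)
$m{\left(n \right)} = \frac{37}{3} + 31 n$ ($m{\left(n \right)} = 31 n + 2 \left(\frac{1}{6} + 6\right) = 31 n + 2 \cdot \frac{37}{6} = 31 n + \frac{37}{3} = \frac{37}{3} + 31 n$)
$\sqrt{m{\left(I{\left(-13,b{\left(-5,5 \right)} \right)} \right)} - 28173} = \sqrt{\left(\frac{37}{3} + 31 \left(-3\right)\right) - 28173} = \sqrt{\left(\frac{37}{3} - 93\right) - 28173} = \sqrt{- \frac{242}{3} - 28173} = \sqrt{- \frac{84761}{3}} = \frac{i \sqrt{254283}}{3}$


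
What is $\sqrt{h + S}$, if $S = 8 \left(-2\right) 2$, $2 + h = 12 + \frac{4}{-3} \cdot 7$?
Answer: $\frac{i \sqrt{282}}{3} \approx 5.5976 i$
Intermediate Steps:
$h = \frac{2}{3}$ ($h = -2 + \left(12 + \frac{4}{-3} \cdot 7\right) = -2 + \left(12 + 4 \left(- \frac{1}{3}\right) 7\right) = -2 + \left(12 - \frac{28}{3}\right) = -2 + \frac{8}{3} = \frac{2}{3} \approx 0.66667$)
$S = -32$ ($S = \left(-16\right) 2 = -32$)
$\sqrt{h + S} = \sqrt{\frac{2}{3} - 32} = \sqrt{- \frac{94}{3}} = \frac{i \sqrt{282}}{3}$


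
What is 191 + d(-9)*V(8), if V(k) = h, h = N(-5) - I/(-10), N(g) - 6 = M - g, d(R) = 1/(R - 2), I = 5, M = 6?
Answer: 4167/22 ≈ 189.41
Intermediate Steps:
d(R) = 1/(-2 + R)
N(g) = 12 - g (N(g) = 6 + (6 - g) = 12 - g)
h = 35/2 (h = (12 - 1*(-5)) - 5/(-10) = (12 + 5) - 5*(-1)/10 = 17 - 1*(-½) = 17 + ½ = 35/2 ≈ 17.500)
V(k) = 35/2
191 + d(-9)*V(8) = 191 + (35/2)/(-2 - 9) = 191 + (35/2)/(-11) = 191 - 1/11*35/2 = 191 - 35/22 = 4167/22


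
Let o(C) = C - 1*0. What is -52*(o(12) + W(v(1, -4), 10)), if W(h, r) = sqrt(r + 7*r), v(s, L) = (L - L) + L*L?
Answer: -624 - 208*sqrt(5) ≈ -1089.1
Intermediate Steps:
o(C) = C (o(C) = C + 0 = C)
v(s, L) = L**2 (v(s, L) = 0 + L**2 = L**2)
W(h, r) = 2*sqrt(2)*sqrt(r) (W(h, r) = sqrt(8*r) = 2*sqrt(2)*sqrt(r))
-52*(o(12) + W(v(1, -4), 10)) = -52*(12 + 2*sqrt(2)*sqrt(10)) = -52*(12 + 4*sqrt(5)) = -624 - 208*sqrt(5)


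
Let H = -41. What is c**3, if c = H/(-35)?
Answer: 68921/42875 ≈ 1.6075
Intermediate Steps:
c = 41/35 (c = -41/(-35) = -41*(-1/35) = 41/35 ≈ 1.1714)
c**3 = (41/35)**3 = 68921/42875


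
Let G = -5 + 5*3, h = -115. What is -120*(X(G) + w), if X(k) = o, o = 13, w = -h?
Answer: -15360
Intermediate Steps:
w = 115 (w = -1*(-115) = 115)
G = 10 (G = -5 + 15 = 10)
X(k) = 13
-120*(X(G) + w) = -120*(13 + 115) = -120*128 = -15360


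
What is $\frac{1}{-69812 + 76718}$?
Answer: $\frac{1}{6906} \approx 0.0001448$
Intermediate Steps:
$\frac{1}{-69812 + 76718} = \frac{1}{6906}$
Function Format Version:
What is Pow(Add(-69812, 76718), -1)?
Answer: Rational(1, 6906) ≈ 0.00014480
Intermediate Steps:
Pow(Add(-69812, 76718), -1) = Pow(6906, -1) = Rational(1, 6906)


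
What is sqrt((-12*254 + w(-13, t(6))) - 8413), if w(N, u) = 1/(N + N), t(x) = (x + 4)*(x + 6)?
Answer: I*sqrt(7747662)/26 ≈ 107.06*I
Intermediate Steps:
t(x) = (4 + x)*(6 + x)
w(N, u) = 1/(2*N)
sqrt((-12*254 + w(-13, t(6))) - 8413) = sqrt((-12*254 + (1/2)/(-13)) - 8413) = sqrt((-3048 + (1/2)*(-1/13)) - 8413) = sqrt((-3048 - 1/26) - 8413) = sqrt(-79249/26 - 8413) = sqrt(-297987/26) = I*sqrt(7747662)/26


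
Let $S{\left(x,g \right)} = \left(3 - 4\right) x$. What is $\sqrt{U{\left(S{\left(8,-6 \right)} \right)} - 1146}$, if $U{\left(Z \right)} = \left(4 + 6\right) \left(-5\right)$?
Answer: $2 i \sqrt{299} \approx 34.583 i$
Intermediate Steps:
$S{\left(x,g \right)} = - x$ ($S{\left(x,g \right)} = \left(3 - 4\right) x = - x$)
$U{\left(Z \right)} = -50$ ($U{\left(Z \right)} = 10 \left(-5\right) = -50$)
$\sqrt{U{\left(S{\left(8,-6 \right)} \right)} - 1146} = \sqrt{-50 - 1146} = \sqrt{-1196} = 2 i \sqrt{299}$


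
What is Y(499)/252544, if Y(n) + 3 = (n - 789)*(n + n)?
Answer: -289423/252544 ≈ -1.1460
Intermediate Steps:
Y(n) = -3 + 2*n*(-789 + n) (Y(n) = -3 + (n - 789)*(n + n) = -3 + (-789 + n)*(2*n) = -3 + 2*n*(-789 + n))
Y(499)/252544 = (-3 - 1578*499 + 2*499**2)/252544 = (-3 - 787422 + 2*249001)*(1/252544) = (-3 - 787422 + 498002)*(1/252544) = -289423*1/252544 = -289423/252544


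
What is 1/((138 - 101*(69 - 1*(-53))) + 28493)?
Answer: 1/16309 ≈ 6.1316e-5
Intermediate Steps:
1/((138 - 101*(69 - 1*(-53))) + 28493) = 1/((138 - 101*(69 + 53)) + 28493) = 1/((138 - 101*122) + 28493) = 1/((138 - 12322) + 28493) = 1/(-12184 + 28493) = 1/16309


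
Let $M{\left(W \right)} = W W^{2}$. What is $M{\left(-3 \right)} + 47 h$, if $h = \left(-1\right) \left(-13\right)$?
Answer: $584$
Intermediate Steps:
$M{\left(W \right)} = W^{3}$
$h = 13$
$M{\left(-3 \right)} + 47 h = \left(-3\right)^{3} + 47 \cdot 13 = -27 + 611 = 584$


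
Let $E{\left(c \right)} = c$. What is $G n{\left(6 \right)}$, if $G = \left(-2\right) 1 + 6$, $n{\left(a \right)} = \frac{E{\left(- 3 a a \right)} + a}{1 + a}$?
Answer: $- \frac{408}{7} \approx -58.286$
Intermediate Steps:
$n{\left(a \right)} = \frac{a - 3 a^{2}}{1 + a}$ ($n{\left(a \right)} = \frac{- 3 a a + a}{1 + a} = \frac{- 3 a^{2} + a}{1 + a} = \frac{a - 3 a^{2}}{1 + a}$)
$G = 4$ ($G = -2 + 6 = 4$)
$G n{\left(6 \right)} = 4 \frac{6 \left(1 - 18\right)}{1 + 6} = 4 \frac{6 \left(1 - 18\right)}{7} = 4 \cdot 6 \cdot \frac{1}{7} \left(-17\right) = 4 \left(- \frac{102}{7}\right) = - \frac{408}{7}$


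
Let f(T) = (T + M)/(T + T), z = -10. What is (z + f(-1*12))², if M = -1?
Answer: 51529/576 ≈ 89.460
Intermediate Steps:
f(T) = (-1 + T)/(2*T) (f(T) = (T - 1)/(T + T) = (-1 + T)/((2*T)) = (-1 + T)*(1/(2*T)) = (-1 + T)/(2*T))
(z + f(-1*12))² = (-10 + (-1 - 1*12)/(2*((-1*12))))² = (-10 + (½)*(-1 - 12)/(-12))² = (-10 + (½)*(-1/12)*(-13))² = (-10 + 13/24)² = (-227/24)² = 51529/576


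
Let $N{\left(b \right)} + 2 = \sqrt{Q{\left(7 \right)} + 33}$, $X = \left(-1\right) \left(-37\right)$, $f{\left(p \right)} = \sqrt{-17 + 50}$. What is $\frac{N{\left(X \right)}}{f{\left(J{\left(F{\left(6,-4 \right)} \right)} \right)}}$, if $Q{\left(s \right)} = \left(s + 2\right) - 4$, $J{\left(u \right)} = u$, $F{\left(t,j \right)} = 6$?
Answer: $\frac{\sqrt{33} \left(-2 + \sqrt{38}\right)}{33} \approx 0.72493$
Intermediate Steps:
$f{\left(p \right)} = \sqrt{33}$
$X = 37$
$Q{\left(s \right)} = -2 + s$ ($Q{\left(s \right)} = \left(2 + s\right) - 4 = -2 + s$)
$N{\left(b \right)} = -2 + \sqrt{38}$ ($N{\left(b \right)} = -2 + \sqrt{\left(-2 + 7\right) + 33} = -2 + \sqrt{5 + 33} = -2 + \sqrt{38}$)
$\frac{N{\left(X \right)}}{f{\left(J{\left(F{\left(6,-4 \right)} \right)} \right)}} = \frac{-2 + \sqrt{38}}{\sqrt{33}} = \left(-2 + \sqrt{38}\right) \frac{\sqrt{33}}{33} = \frac{\sqrt{33} \left(-2 + \sqrt{38}\right)}{33}$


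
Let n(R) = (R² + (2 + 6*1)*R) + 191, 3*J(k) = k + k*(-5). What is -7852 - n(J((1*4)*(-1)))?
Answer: -73027/9 ≈ -8114.1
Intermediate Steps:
J(k) = -4*k/3 (J(k) = (k + k*(-5))/3 = (k - 5*k)/3 = (-4*k)/3 = -4*k/3)
n(R) = 191 + R² + 8*R (n(R) = (R² + (2 + 6)*R) + 191 = (R² + 8*R) + 191 = 191 + R² + 8*R)
-7852 - n(J((1*4)*(-1))) = -7852 - (191 + (-4*1*4*(-1)/3)² + 8*(-4*1*4*(-1)/3)) = -7852 - (191 + (-16*(-1)/3)² + 8*(-16*(-1)/3)) = -7852 - (191 + (-4/3*(-4))² + 8*(-4/3*(-4))) = -7852 - (191 + (16/3)² + 8*(16/3)) = -7852 - (191 + 256/9 + 128/3) = -7852 - 1*2359/9 = -7852 - 2359/9 = -73027/9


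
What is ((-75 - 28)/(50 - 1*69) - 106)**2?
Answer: 3651921/361 ≈ 10116.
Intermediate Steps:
((-75 - 28)/(50 - 1*69) - 106)**2 = (-103/(50 - 69) - 106)**2 = (-103/(-19) - 106)**2 = (-103*(-1/19) - 106)**2 = (103/19 - 106)**2 = (-1911/19)**2 = 3651921/361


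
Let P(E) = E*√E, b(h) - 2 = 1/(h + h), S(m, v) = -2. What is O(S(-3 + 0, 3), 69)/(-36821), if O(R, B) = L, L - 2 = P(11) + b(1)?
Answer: -9/73642 - 11*√11/36821 ≈ -0.0011130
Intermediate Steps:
b(h) = 2 + 1/(2*h) (b(h) = 2 + 1/(h + h) = 2 + 1/(2*h))
P(E) = E^(3/2)
L = 9/2 + 11*√11 (L = 2 + (11^(3/2) + (2 + (½)/1)) = 2 + (11*√11 + (2 + (½)*1)) = 2 + (11*√11 + (2 + ½)) = 2 + (11*√11 + 5/2) = 2 + (5/2 + 11*√11) = 9/2 + 11*√11 ≈ 40.983)
O(R, B) = 9/2 + 11*√11
O(S(-3 + 0, 3), 69)/(-36821) = (9/2 + 11*√11)/(-36821) = (9/2 + 11*√11)*(-1/36821) = -9/73642 - 11*√11/36821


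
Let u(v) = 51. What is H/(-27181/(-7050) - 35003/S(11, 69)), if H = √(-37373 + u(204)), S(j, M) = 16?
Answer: -56400*I*√37322/123168127 ≈ -0.088463*I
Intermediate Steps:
H = I*√37322 (H = √(-37373 + 51) = √(-37322) = I*√37322 ≈ 193.19*I)
H/(-27181/(-7050) - 35003/S(11, 69)) = (I*√37322)/(-27181/(-7050) - 35003/16) = (I*√37322)/(-27181*(-1/7050) - 35003*1/16) = (I*√37322)/(27181/7050 - 35003/16) = (I*√37322)/(-123168127/56400) = (I*√37322)*(-56400/123168127) = -56400*I*√37322/123168127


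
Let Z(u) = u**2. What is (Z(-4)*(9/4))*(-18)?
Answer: -648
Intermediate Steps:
(Z(-4)*(9/4))*(-18) = ((-4)**2*(9/4))*(-18) = (16*(9*(1/4)))*(-18) = (16*(9/4))*(-18) = 36*(-18) = -648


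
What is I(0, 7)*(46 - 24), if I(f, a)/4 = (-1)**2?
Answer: 88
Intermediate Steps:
I(f, a) = 4 (I(f, a) = 4*(-1)**2 = 4*1 = 4)
I(0, 7)*(46 - 24) = 4*(46 - 24) = 4*22 = 88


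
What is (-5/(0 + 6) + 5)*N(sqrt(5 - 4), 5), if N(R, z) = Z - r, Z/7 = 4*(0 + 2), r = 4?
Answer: 650/3 ≈ 216.67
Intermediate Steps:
Z = 56 (Z = 7*(4*(0 + 2)) = 7*(4*2) = 7*8 = 56)
N(R, z) = 52 (N(R, z) = 56 - 1*4 = 56 - 4 = 52)
(-5/(0 + 6) + 5)*N(sqrt(5 - 4), 5) = (-5/(0 + 6) + 5)*52 = (-5/6 + 5)*52 = (25/6)*52 = 650/3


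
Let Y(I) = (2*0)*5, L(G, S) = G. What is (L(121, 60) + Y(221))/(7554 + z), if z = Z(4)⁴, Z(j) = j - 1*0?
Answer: 11/710 ≈ 0.015493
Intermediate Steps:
Z(j) = j (Z(j) = j + 0 = j)
Y(I) = 0 (Y(I) = 0*5 = 0)
z = 256 (z = 4⁴ = 256)
(L(121, 60) + Y(221))/(7554 + z) = (121 + 0)/(7554 + 256) = 121/7810 = 121*(1/7810) = 11/710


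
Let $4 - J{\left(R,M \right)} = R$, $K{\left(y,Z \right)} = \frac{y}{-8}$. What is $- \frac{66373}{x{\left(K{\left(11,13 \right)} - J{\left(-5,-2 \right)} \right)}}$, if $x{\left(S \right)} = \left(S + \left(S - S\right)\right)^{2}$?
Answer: $- \frac{4247872}{6889} \approx -616.62$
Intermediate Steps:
$K{\left(y,Z \right)} = - \frac{y}{8}$ ($K{\left(y,Z \right)} = y \left(- \frac{1}{8}\right) = - \frac{y}{8}$)
$J{\left(R,M \right)} = 4 - R$
$x{\left(S \right)} = S^{2}$ ($x{\left(S \right)} = \left(S + 0\right)^{2} = S^{2}$)
$- \frac{66373}{x{\left(K{\left(11,13 \right)} - J{\left(-5,-2 \right)} \right)}} = - \frac{66373}{\left(\left(- \frac{1}{8}\right) 11 - \left(4 - -5\right)\right)^{2}} = - \frac{66373}{\left(- \frac{11}{8} - \left(4 + 5\right)\right)^{2}} = - \frac{66373}{\left(- \frac{11}{8} - 9\right)^{2}} = - \frac{66373}{\left(- \frac{83}{8}\right)^{2}} = - \frac{66373}{\frac{6889}{64}} = \left(-66373\right) \frac{64}{6889} = - \frac{4247872}{6889}$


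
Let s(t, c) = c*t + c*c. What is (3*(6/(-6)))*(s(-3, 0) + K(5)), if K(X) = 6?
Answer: -18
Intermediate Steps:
s(t, c) = c**2 + c*t (s(t, c) = c*t + c**2 = c**2 + c*t)
(3*(6/(-6)))*(s(-3, 0) + K(5)) = (3*(6/(-6)))*(0*(0 - 3) + 6) = (3*(6*(-1/6)))*(0*(-3) + 6) = (3*(-1))*(0 + 6) = -3*6 = -18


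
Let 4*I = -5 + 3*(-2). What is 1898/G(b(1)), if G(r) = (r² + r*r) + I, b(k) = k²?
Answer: -7592/3 ≈ -2530.7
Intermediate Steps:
I = -11/4 (I = (-5 + 3*(-2))/4 = (-5 - 6)/4 = (¼)*(-11) = -11/4 ≈ -2.7500)
G(r) = -11/4 + 2*r² (G(r) = (r² + r*r) - 11/4 = (r² + r²) - 11/4 = 2*r² - 11/4 = -11/4 + 2*r²)
1898/G(b(1)) = 1898/(-11/4 + 2*(1²)²) = 1898/(-11/4 + 2*1²) = 1898/(-11/4 + 2*1) = 1898/(-11/4 + 2) = 1898/(-¾) = 1898*(-4/3) = -7592/3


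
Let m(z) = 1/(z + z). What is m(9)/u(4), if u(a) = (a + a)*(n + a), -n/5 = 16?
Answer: -1/10944 ≈ -9.1374e-5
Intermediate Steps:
n = -80 (n = -5*16 = -80)
m(z) = 1/(2*z)
u(a) = 2*a*(-80 + a) (u(a) = (a + a)*(-80 + a) = (2*a)*(-80 + a) = 2*a*(-80 + a))
m(9)/u(4) = ((½)/9)/((2*4*(-80 + 4))) = ((½)*(⅑))/((2*4*(-76))) = (1/18)/(-608) = (1/18)*(-1/608) = -1/10944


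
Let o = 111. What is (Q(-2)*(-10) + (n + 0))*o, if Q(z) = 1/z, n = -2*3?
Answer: -111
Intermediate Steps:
n = -6
(Q(-2)*(-10) + (n + 0))*o = (-10/(-2) + (-6 + 0))*111 = (-½*(-10) - 6)*111 = (5 - 6)*111 = -1*111 = -111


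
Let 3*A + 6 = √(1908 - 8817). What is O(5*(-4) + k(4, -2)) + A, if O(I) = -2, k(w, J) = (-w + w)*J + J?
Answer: -4 + 7*I*√141/3 ≈ -4.0 + 27.707*I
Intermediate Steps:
k(w, J) = J (k(w, J) = 0*J + J = 0 + J = J)
A = -2 + 7*I*√141/3 (A = -2 + √(1908 - 8817)/3 = -2 + √(-6909)/3 = -2 + (7*I*√141)/3 = -2 + 7*I*√141/3 ≈ -2.0 + 27.707*I)
O(5*(-4) + k(4, -2)) + A = -2 + (-2 + 7*I*√141/3) = -4 + 7*I*√141/3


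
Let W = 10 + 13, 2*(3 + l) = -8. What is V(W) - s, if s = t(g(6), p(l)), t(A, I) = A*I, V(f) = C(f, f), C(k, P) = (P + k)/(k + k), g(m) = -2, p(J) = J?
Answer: -13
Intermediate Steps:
l = -7 (l = -3 + (½)*(-8) = -3 - 4 = -7)
W = 23
C(k, P) = (P + k)/(2*k) (C(k, P) = (P + k)/((2*k)) = (P + k)*(1/(2*k)) = (P + k)/(2*k))
V(f) = 1 (V(f) = (f + f)/(2*f) = (2*f)/(2*f) = 1)
s = 14 (s = -2*(-7) = 14)
V(W) - s = 1 - 1*14 = 1 - 14 = -13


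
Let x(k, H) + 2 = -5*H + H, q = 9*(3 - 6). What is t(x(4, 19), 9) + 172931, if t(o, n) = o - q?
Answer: 172880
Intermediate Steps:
q = -27 (q = 9*(-3) = -27)
x(k, H) = -2 - 4*H (x(k, H) = -2 + (-5*H + H) = -2 - 4*H)
t(o, n) = 27 + o (t(o, n) = o - 1*(-27) = o + 27 = 27 + o)
t(x(4, 19), 9) + 172931 = (27 + (-2 - 4*19)) + 172931 = (27 + (-2 - 76)) + 172931 = (27 - 78) + 172931 = -51 + 172931 = 172880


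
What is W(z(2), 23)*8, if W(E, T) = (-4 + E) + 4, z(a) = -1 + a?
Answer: 8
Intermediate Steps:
W(E, T) = E
W(z(2), 23)*8 = (-1 + 2)*8 = 1*8 = 8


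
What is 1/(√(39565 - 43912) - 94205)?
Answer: -94205/8874586372 - 3*I*√483/8874586372 ≈ -1.0615e-5 - 7.4293e-9*I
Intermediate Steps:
1/(√(39565 - 43912) - 94205) = 1/(√(-4347) - 94205) = 1/(3*I*√483 - 94205) = 1/(-94205 + 3*I*√483)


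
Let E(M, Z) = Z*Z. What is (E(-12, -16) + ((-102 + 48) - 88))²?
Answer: 12996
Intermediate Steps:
E(M, Z) = Z²
(E(-12, -16) + ((-102 + 48) - 88))² = ((-16)² + ((-102 + 48) - 88))² = (256 + (-54 - 88))² = (256 - 142)² = 114² = 12996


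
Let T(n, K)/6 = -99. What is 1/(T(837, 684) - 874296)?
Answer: -1/874890 ≈ -1.1430e-6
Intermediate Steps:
T(n, K) = -594 (T(n, K) = 6*(-99) = -594)
1/(T(837, 684) - 874296) = 1/(-594 - 874296) = 1/(-874890) = -1/874890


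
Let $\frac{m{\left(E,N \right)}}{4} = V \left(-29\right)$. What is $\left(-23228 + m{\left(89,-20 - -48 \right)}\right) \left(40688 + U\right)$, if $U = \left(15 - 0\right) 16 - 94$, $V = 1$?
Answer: $-953228896$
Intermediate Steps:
$U = 146$ ($U = \left(15 + 0\right) 16 - 94 = 15 \cdot 16 - 94 = 240 - 94 = 146$)
$m{\left(E,N \right)} = -116$ ($m{\left(E,N \right)} = 4 \cdot 1 \left(-29\right) = 4 \left(-29\right) = -116$)
$\left(-23228 + m{\left(89,-20 - -48 \right)}\right) \left(40688 + U\right) = \left(-23228 - 116\right) \left(40688 + 146\right) = \left(-23344\right) 40834 = -953228896$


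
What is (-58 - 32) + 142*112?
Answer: 15814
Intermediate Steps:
(-58 - 32) + 142*112 = -90 + 15904 = 15814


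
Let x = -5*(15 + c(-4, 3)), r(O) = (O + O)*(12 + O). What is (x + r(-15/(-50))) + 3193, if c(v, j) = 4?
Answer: 155269/50 ≈ 3105.4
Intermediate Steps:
r(O) = 2*O*(12 + O) (r(O) = (2*O)*(12 + O) = 2*O*(12 + O))
x = -95 (x = -5*(15 + 4) = -5*19 = -95)
(x + r(-15/(-50))) + 3193 = (-95 + 2*(-15/(-50))*(12 - 15/(-50))) + 3193 = (-95 + 2*(-15*(-1/50))*(12 - 15*(-1/50))) + 3193 = (-95 + 2*(3/10)*(12 + 3/10)) + 3193 = (-95 + 2*(3/10)*(123/10)) + 3193 = (-95 + 369/50) + 3193 = -4381/50 + 3193 = 155269/50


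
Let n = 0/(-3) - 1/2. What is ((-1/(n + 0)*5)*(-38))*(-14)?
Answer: 5320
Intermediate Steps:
n = -½ (n = 0*(-⅓) - 1*½ = 0 - ½ = -½ ≈ -0.50000)
((-1/(n + 0)*5)*(-38))*(-14) = ((-1/(-½ + 0)*5)*(-38))*(-14) = ((-1/(-½)*5)*(-38))*(-14) = ((-1*(-2)*5)*(-38))*(-14) = ((2*5)*(-38))*(-14) = (10*(-38))*(-14) = -380*(-14) = 5320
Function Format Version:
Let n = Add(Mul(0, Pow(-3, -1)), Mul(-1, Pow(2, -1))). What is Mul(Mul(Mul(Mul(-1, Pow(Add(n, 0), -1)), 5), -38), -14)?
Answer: 5320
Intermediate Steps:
n = Rational(-1, 2) (n = Add(Mul(0, Rational(-1, 3)), Mul(-1, Rational(1, 2))) = Add(0, Rational(-1, 2)) = Rational(-1, 2) ≈ -0.50000)
Mul(Mul(Mul(Mul(-1, Pow(Add(n, 0), -1)), 5), -38), -14) = Mul(Mul(Mul(Mul(-1, Pow(Add(Rational(-1, 2), 0), -1)), 5), -38), -14) = Mul(Mul(Mul(Mul(-1, Pow(Rational(-1, 2), -1)), 5), -38), -14) = Mul(Mul(Mul(Mul(-1, -2), 5), -38), -14) = Mul(Mul(Mul(2, 5), -38), -14) = Mul(Mul(10, -38), -14) = Mul(-380, -14) = 5320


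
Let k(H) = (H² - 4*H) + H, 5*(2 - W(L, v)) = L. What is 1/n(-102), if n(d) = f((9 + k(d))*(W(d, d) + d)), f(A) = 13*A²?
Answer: 25/236601796733172 ≈ 1.0566e-13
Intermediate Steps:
W(L, v) = 2 - L/5
k(H) = H² - 3*H
n(d) = 13*(2 + 4*d/5)²*(9 + d*(-3 + d))² (n(d) = 13*((9 + d*(-3 + d))*((2 - d/5) + d))² = 13*((9 + d*(-3 + d))*(2 + 4*d/5))² = 13*((2 + 4*d/5)*(9 + d*(-3 + d)))² = 13*((2 + 4*d/5)²*(9 + d*(-3 + d))²) = 13*(2 + 4*d/5)²*(9 + d*(-3 + d))²)
1/n(-102) = 1/(13*(90 - 2*(-102)² + 4*(-102)³ + 6*(-102))²/25) = 1/(13*(90 - 2*10404 + 4*(-1061208) - 612)²/25) = 1/(13*(90 - 20808 - 4244832 - 612)²/25) = 1/((13/25)*(-4266162)²) = 1/((13/25)*18200138210244) = 1/(236601796733172/25) = 25/236601796733172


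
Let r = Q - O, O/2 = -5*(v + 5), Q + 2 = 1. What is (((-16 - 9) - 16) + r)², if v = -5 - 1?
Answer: 2704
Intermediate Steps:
Q = -1 (Q = -2 + 1 = -1)
v = -6
O = 10 (O = 2*(-5*(-6 + 5)) = 2*(-5*(-1)) = 2*5 = 10)
r = -11 (r = -1 - 1*10 = -1 - 10 = -11)
(((-16 - 9) - 16) + r)² = (((-16 - 9) - 16) - 11)² = ((-25 - 16) - 11)² = (-41 - 11)² = (-52)² = 2704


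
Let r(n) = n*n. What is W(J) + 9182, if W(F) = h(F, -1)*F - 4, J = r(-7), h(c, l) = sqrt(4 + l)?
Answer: 9178 + 49*sqrt(3) ≈ 9262.9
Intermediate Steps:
r(n) = n**2
J = 49 (J = (-7)**2 = 49)
W(F) = -4 + F*sqrt(3) (W(F) = sqrt(4 - 1)*F - 4 = sqrt(3)*F - 4 = F*sqrt(3) - 4 = -4 + F*sqrt(3))
W(J) + 9182 = (-4 + 49*sqrt(3)) + 9182 = 9178 + 49*sqrt(3)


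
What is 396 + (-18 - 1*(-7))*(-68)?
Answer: 1144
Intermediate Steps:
396 + (-18 - 1*(-7))*(-68) = 396 + (-18 + 7)*(-68) = 396 - 11*(-68) = 396 + 748 = 1144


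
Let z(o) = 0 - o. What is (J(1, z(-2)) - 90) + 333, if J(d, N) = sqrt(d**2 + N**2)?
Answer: 243 + sqrt(5) ≈ 245.24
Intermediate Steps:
z(o) = -o
J(d, N) = sqrt(N**2 + d**2)
(J(1, z(-2)) - 90) + 333 = (sqrt((-1*(-2))**2 + 1**2) - 90) + 333 = (sqrt(2**2 + 1) - 90) + 333 = (sqrt(4 + 1) - 90) + 333 = (sqrt(5) - 90) + 333 = (-90 + sqrt(5)) + 333 = 243 + sqrt(5)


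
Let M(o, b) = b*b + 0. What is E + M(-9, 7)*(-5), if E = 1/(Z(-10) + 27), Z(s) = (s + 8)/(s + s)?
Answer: -66385/271 ≈ -244.96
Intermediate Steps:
Z(s) = (8 + s)/(2*s) (Z(s) = (8 + s)/((2*s)) = (8 + s)*(1/(2*s)) = (8 + s)/(2*s))
M(o, b) = b² (M(o, b) = b² + 0 = b²)
E = 10/271 (E = 1/((½)*(8 - 10)/(-10) + 27) = 1/((½)*(-⅒)*(-2) + 27) = 1/(⅒ + 27) = 1/(271/10) = 10/271 ≈ 0.036900)
E + M(-9, 7)*(-5) = 10/271 + 7²*(-5) = 10/271 + 49*(-5) = 10/271 - 245 = -66385/271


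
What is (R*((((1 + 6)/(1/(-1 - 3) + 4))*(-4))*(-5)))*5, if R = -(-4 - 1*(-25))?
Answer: -3920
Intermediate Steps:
R = -21 (R = -(-4 + 25) = -1*21 = -21)
(R*((((1 + 6)/(1/(-1 - 3) + 4))*(-4))*(-5)))*5 = -21*((1 + 6)/(1/(-1 - 3) + 4))*(-4)*(-5)*5 = -21*(7/(1/(-4) + 4))*(-4)*(-5)*5 = -21*(7/(-1/4 + 4))*(-4)*(-5)*5 = -21*(7/(15/4))*(-4)*(-5)*5 = -21*(7*(4/15))*(-4)*(-5)*5 = -21*(28/15)*(-4)*(-5)*5 = -(-784)*(-5)/5*5 = -21*112/3*5 = -784*5 = -3920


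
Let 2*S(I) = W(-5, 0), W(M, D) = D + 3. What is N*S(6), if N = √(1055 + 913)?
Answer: 6*√123 ≈ 66.543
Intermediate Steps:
W(M, D) = 3 + D
S(I) = 3/2 (S(I) = (3 + 0)/2 = (½)*3 = 3/2)
N = 4*√123 (N = √1968 = 4*√123 ≈ 44.362)
N*S(6) = (4*√123)*(3/2) = 6*√123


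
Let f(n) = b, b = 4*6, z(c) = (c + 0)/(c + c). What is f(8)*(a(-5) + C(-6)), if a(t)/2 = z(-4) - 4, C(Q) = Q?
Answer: -312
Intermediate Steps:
z(c) = ½ (z(c) = c/((2*c)) = c*(1/(2*c)) = ½)
b = 24
f(n) = 24
a(t) = -7 (a(t) = 2*(½ - 4) = 2*(-7/2) = -7)
f(8)*(a(-5) + C(-6)) = 24*(-7 - 6) = 24*(-13) = -312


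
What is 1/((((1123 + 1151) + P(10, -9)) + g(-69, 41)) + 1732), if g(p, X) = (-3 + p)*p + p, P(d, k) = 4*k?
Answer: 1/8869 ≈ 0.00011275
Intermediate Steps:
g(p, X) = p + p*(-3 + p) (g(p, X) = p*(-3 + p) + p = p + p*(-3 + p))
1/((((1123 + 1151) + P(10, -9)) + g(-69, 41)) + 1732) = 1/((((1123 + 1151) + 4*(-9)) - 69*(-2 - 69)) + 1732) = 1/(((2274 - 36) - 69*(-71)) + 1732) = 1/((2238 + 4899) + 1732) = 1/(7137 + 1732) = 1/8869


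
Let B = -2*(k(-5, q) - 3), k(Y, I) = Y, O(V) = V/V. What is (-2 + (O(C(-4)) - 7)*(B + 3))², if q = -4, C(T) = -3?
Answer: 13456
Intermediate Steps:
O(V) = 1
B = 16 (B = -2*(-5 - 3) = -2*(-8) = 16)
(-2 + (O(C(-4)) - 7)*(B + 3))² = (-2 + (1 - 7)*(16 + 3))² = (-2 - 6*19)² = (-2 - 114)² = (-116)² = 13456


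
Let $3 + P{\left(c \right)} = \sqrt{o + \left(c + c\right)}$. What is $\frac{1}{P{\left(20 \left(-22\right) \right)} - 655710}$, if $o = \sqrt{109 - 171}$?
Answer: $- \frac{1}{655713 - \sqrt{-880 + i \sqrt{62}}} \approx -1.5251 \cdot 10^{-6} - 6.8995 \cdot 10^{-11} i$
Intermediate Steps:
$o = i \sqrt{62}$ ($o = \sqrt{-62} = i \sqrt{62} \approx 7.874 i$)
$P{\left(c \right)} = -3 + \sqrt{2 c + i \sqrt{62}}$ ($P{\left(c \right)} = -3 + \sqrt{i \sqrt{62} + \left(c + c\right)} = -3 + \sqrt{i \sqrt{62} + 2 c} = -3 + \sqrt{2 c + i \sqrt{62}}$)
$\frac{1}{P{\left(20 \left(-22\right) \right)} - 655710} = \frac{1}{\left(-3 + \sqrt{2 \cdot 20 \left(-22\right) + i \sqrt{62}}\right) - 655710} = \frac{1}{\left(-3 + \sqrt{2 \left(-440\right) + i \sqrt{62}}\right) - 655710} = \frac{1}{\left(-3 + \sqrt{-880 + i \sqrt{62}}\right) - 655710} = \frac{1}{-655713 + \sqrt{-880 + i \sqrt{62}}}$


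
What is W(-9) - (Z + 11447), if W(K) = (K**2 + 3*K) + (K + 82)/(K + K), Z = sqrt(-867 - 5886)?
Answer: -205147/18 - I*sqrt(6753) ≈ -11397.0 - 82.177*I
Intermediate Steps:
Z = I*sqrt(6753) (Z = sqrt(-6753) = I*sqrt(6753) ≈ 82.177*I)
W(K) = K**2 + 3*K + (82 + K)/(2*K) (W(K) = (K**2 + 3*K) + (82 + K)/((2*K)) = (K**2 + 3*K) + (82 + K)*(1/(2*K)) = (K**2 + 3*K) + (82 + K)/(2*K) = K**2 + 3*K + (82 + K)/(2*K))
W(-9) - (Z + 11447) = (1/2 + (-9)**2 + 3*(-9) + 41/(-9)) - (I*sqrt(6753) + 11447) = (1/2 + 81 - 27 + 41*(-1/9)) - (11447 + I*sqrt(6753)) = (1/2 + 81 - 27 - 41/9) + (-11447 - I*sqrt(6753)) = 899/18 + (-11447 - I*sqrt(6753)) = -205147/18 - I*sqrt(6753)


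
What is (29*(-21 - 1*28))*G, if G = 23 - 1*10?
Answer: -18473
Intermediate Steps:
G = 13 (G = 23 - 10 = 13)
(29*(-21 - 1*28))*G = (29*(-21 - 1*28))*13 = (29*(-21 - 28))*13 = (29*(-49))*13 = -1421*13 = -18473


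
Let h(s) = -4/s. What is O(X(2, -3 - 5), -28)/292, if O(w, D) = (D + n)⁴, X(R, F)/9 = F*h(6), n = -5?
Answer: 1185921/292 ≈ 4061.4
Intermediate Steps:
X(R, F) = -6*F (X(R, F) = 9*(F*(-4/6)) = 9*(F*(-4*⅙)) = 9*(F*(-⅔)) = 9*(-2*F/3) = -6*F)
O(w, D) = (-5 + D)⁴ (O(w, D) = (D - 5)⁴ = (-5 + D)⁴)
O(X(2, -3 - 5), -28)/292 = (-5 - 28)⁴/292 = (-33)⁴*(1/292) = 1185921*(1/292) = 1185921/292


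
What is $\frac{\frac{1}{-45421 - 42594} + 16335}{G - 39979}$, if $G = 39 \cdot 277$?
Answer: $- \frac{179715628}{320990705} \approx -0.55988$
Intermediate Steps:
$G = 10803$
$\frac{\frac{1}{-45421 - 42594} + 16335}{G - 39979} = \frac{\frac{1}{-45421 - 42594} + 16335}{10803 - 39979} = \frac{\frac{1}{-88015} + 16335}{-29176} = \left(- \frac{1}{88015} + 16335\right) \left(- \frac{1}{29176}\right) = \frac{1437725024}{88015} \left(- \frac{1}{29176}\right) = - \frac{179715628}{320990705}$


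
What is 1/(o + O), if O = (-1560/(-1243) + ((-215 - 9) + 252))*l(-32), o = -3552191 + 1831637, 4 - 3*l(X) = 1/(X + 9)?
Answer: -28589/49187791022 ≈ -5.8122e-7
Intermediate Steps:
l(X) = 4/3 - 1/(3*(9 + X)) (l(X) = 4/3 - 1/(3*(X + 9)) = 4/3 - 1/(3*(9 + X)))
o = -1720554
O = 1127284/28589 (O = (-1560/(-1243) + ((-215 - 9) + 252))*((35 + 4*(-32))/(3*(9 - 32))) = (-1560*(-1/1243) + (-224 + 252))*((⅓)*(35 - 128)/(-23)) = (1560/1243 + 28)*((⅓)*(-1/23)*(-93)) = (36364/1243)*(31/23) = 1127284/28589 ≈ 39.431)
1/(o + O) = 1/(-1720554 + 1127284/28589) = 1/(-49187791022/28589) = -28589/49187791022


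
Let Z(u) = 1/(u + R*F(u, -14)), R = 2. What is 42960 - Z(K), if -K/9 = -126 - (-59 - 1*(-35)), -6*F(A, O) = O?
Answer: 118913277/2768 ≈ 42960.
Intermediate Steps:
F(A, O) = -O/6
K = 918 (K = -9*(-126 - (-59 - 1*(-35))) = -9*(-126 - (-59 + 35)) = -9*(-126 - 1*(-24)) = -9*(-126 + 24) = -9*(-102) = 918)
Z(u) = 1/(14/3 + u) (Z(u) = 1/(u + 2*(-⅙*(-14))) = 1/(u + 2*(7/3)) = 1/(u + 14/3) = 1/(14/3 + u))
42960 - Z(K) = 42960 - 3/(14 + 3*918) = 42960 - 3/(14 + 2754) = 42960 - 3/2768 = 118913277/2768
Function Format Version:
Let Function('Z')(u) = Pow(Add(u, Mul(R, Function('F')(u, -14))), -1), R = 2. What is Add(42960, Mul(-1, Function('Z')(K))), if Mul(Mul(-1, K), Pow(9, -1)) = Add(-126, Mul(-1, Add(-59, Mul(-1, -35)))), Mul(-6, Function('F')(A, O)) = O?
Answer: Rational(118913277, 2768) ≈ 42960.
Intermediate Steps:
Function('F')(A, O) = Mul(Rational(-1, 6), O)
K = 918 (K = Mul(-9, Add(-126, Mul(-1, Add(-59, Mul(-1, -35))))) = Mul(-9, Add(-126, Mul(-1, Add(-59, 35)))) = Mul(-9, Add(-126, Mul(-1, -24))) = Mul(-9, Add(-126, 24)) = Mul(-9, -102) = 918)
Function('Z')(u) = Pow(Add(Rational(14, 3), u), -1) (Function('Z')(u) = Pow(Add(u, Mul(2, Mul(Rational(-1, 6), -14))), -1) = Pow(Add(u, Mul(2, Rational(7, 3))), -1) = Pow(Add(u, Rational(14, 3)), -1) = Pow(Add(Rational(14, 3), u), -1))
Add(42960, Mul(-1, Function('Z')(K))) = Add(42960, Mul(-1, Mul(3, Pow(Add(14, Mul(3, 918)), -1)))) = Add(42960, Mul(-1, Mul(3, Pow(Add(14, 2754), -1)))) = Add(42960, Mul(-1, Mul(3, Pow(2768, -1)))) = Add(42960, Mul(-1, Mul(3, Rational(1, 2768)))) = Add(42960, Mul(-1, Rational(3, 2768))) = Add(42960, Rational(-3, 2768)) = Rational(118913277, 2768)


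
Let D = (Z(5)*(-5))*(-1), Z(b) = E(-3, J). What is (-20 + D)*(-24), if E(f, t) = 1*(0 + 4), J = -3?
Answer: 0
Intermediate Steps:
E(f, t) = 4 (E(f, t) = 1*4 = 4)
Z(b) = 4
D = 20 (D = (4*(-5))*(-1) = -20*(-1) = 20)
(-20 + D)*(-24) = (-20 + 20)*(-24) = 0*(-24) = 0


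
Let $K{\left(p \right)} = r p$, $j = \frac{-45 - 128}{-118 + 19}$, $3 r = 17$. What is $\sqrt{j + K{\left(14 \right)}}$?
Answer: $\frac{\sqrt{88297}}{33} \approx 9.0045$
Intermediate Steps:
$r = \frac{17}{3}$ ($r = \frac{1}{3} \cdot 17 = \frac{17}{3} \approx 5.6667$)
$j = \frac{173}{99}$ ($j = - \frac{173}{-99} = \left(-173\right) \left(- \frac{1}{99}\right) = \frac{173}{99} \approx 1.7475$)
$K{\left(p \right)} = \frac{17 p}{3}$
$\sqrt{j + K{\left(14 \right)}} = \sqrt{\frac{173}{99} + \frac{17}{3} \cdot 14} = \sqrt{\frac{173}{99} + \frac{238}{3}} = \sqrt{\frac{8027}{99}} = \frac{\sqrt{88297}}{33}$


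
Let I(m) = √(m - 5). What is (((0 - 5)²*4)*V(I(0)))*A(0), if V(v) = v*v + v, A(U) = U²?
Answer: 0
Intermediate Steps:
I(m) = √(-5 + m)
V(v) = v + v² (V(v) = v² + v = v + v²)
(((0 - 5)²*4)*V(I(0)))*A(0) = (((0 - 5)²*4)*(√(-5 + 0)*(1 + √(-5 + 0))))*0² = (((-5)²*4)*(√(-5)*(1 + √(-5))))*0 = ((25*4)*((I*√5)*(1 + I*√5)))*0 = (100*(I*√5*(1 + I*√5)))*0 = (100*I*√5*(1 + I*√5))*0 = 0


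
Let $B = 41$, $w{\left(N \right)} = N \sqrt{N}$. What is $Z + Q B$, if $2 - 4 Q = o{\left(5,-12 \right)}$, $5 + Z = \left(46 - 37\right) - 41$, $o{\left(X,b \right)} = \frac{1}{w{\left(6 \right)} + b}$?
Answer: $- \frac{437}{24} - \frac{41 \sqrt{6}}{48} \approx -20.301$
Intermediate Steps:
$w{\left(N \right)} = N^{\frac{3}{2}}$
$o{\left(X,b \right)} = \frac{1}{b + 6 \sqrt{6}}$ ($o{\left(X,b \right)} = \frac{1}{6^{\frac{3}{2}} + b} = \frac{1}{6 \sqrt{6} + b} = \frac{1}{b + 6 \sqrt{6}}$)
$Z = -37$ ($Z = -5 + \left(\left(46 - 37\right) - 41\right) = -5 + \left(9 - 41\right) = -5 - 32 = -37$)
$Q = \frac{1}{2} - \frac{1}{4 \left(-12 + 6 \sqrt{6}\right)} \approx 0.4073$
$Z + Q B = -37 + \left(\frac{11}{24} - \frac{\sqrt{6}}{48}\right) 41 = -37 + \left(\frac{451}{24} - \frac{41 \sqrt{6}}{48}\right) = - \frac{437}{24} - \frac{41 \sqrt{6}}{48}$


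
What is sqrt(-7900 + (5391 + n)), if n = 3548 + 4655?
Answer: sqrt(5694) ≈ 75.459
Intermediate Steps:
n = 8203
sqrt(-7900 + (5391 + n)) = sqrt(-7900 + (5391 + 8203)) = sqrt(-7900 + 13594) = sqrt(5694)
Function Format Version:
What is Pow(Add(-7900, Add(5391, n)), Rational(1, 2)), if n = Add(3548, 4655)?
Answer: Pow(5694, Rational(1, 2)) ≈ 75.459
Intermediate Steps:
n = 8203
Pow(Add(-7900, Add(5391, n)), Rational(1, 2)) = Pow(Add(-7900, Add(5391, 8203)), Rational(1, 2)) = Pow(Add(-7900, 13594), Rational(1, 2)) = Pow(5694, Rational(1, 2))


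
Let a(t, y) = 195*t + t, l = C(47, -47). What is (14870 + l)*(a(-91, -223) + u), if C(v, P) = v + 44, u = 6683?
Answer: -166860033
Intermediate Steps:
C(v, P) = 44 + v
l = 91 (l = 44 + 47 = 91)
a(t, y) = 196*t
(14870 + l)*(a(-91, -223) + u) = (14870 + 91)*(196*(-91) + 6683) = 14961*(-17836 + 6683) = 14961*(-11153) = -166860033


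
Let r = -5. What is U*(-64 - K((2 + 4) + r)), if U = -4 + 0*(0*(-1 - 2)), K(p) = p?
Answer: 260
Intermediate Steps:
U = -4 (U = -4 + 0*(0*(-3)) = -4 + 0*0 = -4 + 0 = -4)
U*(-64 - K((2 + 4) + r)) = -4*(-64 - ((2 + 4) - 5)) = -4*(-64 - (6 - 5)) = -4*(-64 - 1*1) = -4*(-64 - 1) = -4*(-65) = 260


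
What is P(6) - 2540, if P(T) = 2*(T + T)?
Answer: -2516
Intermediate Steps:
P(T) = 4*T (P(T) = 2*(2*T) = 4*T)
P(6) - 2540 = 4*6 - 2540 = 24 - 2540 = -2516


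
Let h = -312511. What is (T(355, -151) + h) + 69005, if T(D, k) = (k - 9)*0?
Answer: -243506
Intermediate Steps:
T(D, k) = 0 (T(D, k) = (-9 + k)*0 = 0)
(T(355, -151) + h) + 69005 = (0 - 312511) + 69005 = -312511 + 69005 = -243506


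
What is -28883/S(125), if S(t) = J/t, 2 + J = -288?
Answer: 722075/58 ≈ 12450.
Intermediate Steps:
J = -290 (J = -2 - 288 = -290)
S(t) = -290/t
-28883/S(125) = -28883/((-290/125)) = -28883/((-290*1/125)) = -28883/(-58/25) = -28883*(-25/58) = 722075/58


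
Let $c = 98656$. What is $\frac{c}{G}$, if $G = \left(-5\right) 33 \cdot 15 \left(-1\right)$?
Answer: $\frac{98656}{2475} \approx 39.861$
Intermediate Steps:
$G = 2475$ ($G = \left(-165\right) \left(-15\right) = 2475$)
$\frac{c}{G} = \frac{98656}{2475}$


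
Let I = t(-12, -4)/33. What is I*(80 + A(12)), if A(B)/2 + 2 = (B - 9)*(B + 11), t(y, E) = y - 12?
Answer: -1712/11 ≈ -155.64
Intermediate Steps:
t(y, E) = -12 + y
A(B) = -4 + 2*(-9 + B)*(11 + B) (A(B) = -4 + 2*((B - 9)*(B + 11)) = -4 + 2*((-9 + B)*(11 + B)) = -4 + 2*(-9 + B)*(11 + B))
I = -8/11 (I = (-12 - 12)/33 = -24*1/33 = -8/11 ≈ -0.72727)
I*(80 + A(12)) = -8*(80 + (-202 + 2*12² + 4*12))/11 = -8*(80 + (-202 + 2*144 + 48))/11 = -8*(80 + (-202 + 288 + 48))/11 = -8*(80 + 134)/11 = -8/11*214 = -1712/11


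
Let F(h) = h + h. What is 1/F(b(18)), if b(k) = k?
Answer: 1/36 ≈ 0.027778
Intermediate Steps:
F(h) = 2*h
1/F(b(18)) = 1/(2*18) = 1/36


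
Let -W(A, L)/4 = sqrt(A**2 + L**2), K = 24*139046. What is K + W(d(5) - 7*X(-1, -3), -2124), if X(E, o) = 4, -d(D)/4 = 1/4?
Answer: 3337104 - 4*sqrt(4512217) ≈ 3.3286e+6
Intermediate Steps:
d(D) = -1 (d(D) = -4/4 = -4*1/4 = -1)
K = 3337104
W(A, L) = -4*sqrt(A**2 + L**2)
K + W(d(5) - 7*X(-1, -3), -2124) = 3337104 - 4*sqrt((-1 - 7*4)**2 + (-2124)**2) = 3337104 - 4*sqrt((-1 - 28)**2 + 4511376) = 3337104 - 4*sqrt((-29)**2 + 4511376) = 3337104 - 4*sqrt(841 + 4511376) = 3337104 - 4*sqrt(4512217)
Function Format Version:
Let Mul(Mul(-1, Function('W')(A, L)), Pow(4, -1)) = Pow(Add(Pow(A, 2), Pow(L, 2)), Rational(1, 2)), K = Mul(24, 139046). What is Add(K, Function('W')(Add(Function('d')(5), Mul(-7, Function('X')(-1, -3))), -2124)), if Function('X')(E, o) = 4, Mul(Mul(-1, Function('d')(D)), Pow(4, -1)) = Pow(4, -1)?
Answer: Add(3337104, Mul(-4, Pow(4512217, Rational(1, 2)))) ≈ 3.3286e+6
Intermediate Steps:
Function('d')(D) = -1 (Function('d')(D) = Mul(-4, Pow(4, -1)) = Mul(-4, Rational(1, 4)) = -1)
K = 3337104
Function('W')(A, L) = Mul(-4, Pow(Add(Pow(A, 2), Pow(L, 2)), Rational(1, 2)))
Add(K, Function('W')(Add(Function('d')(5), Mul(-7, Function('X')(-1, -3))), -2124)) = Add(3337104, Mul(-4, Pow(Add(Pow(Add(-1, Mul(-7, 4)), 2), Pow(-2124, 2)), Rational(1, 2)))) = Add(3337104, Mul(-4, Pow(Add(Pow(Add(-1, -28), 2), 4511376), Rational(1, 2)))) = Add(3337104, Mul(-4, Pow(Add(Pow(-29, 2), 4511376), Rational(1, 2)))) = Add(3337104, Mul(-4, Pow(Add(841, 4511376), Rational(1, 2)))) = Add(3337104, Mul(-4, Pow(4512217, Rational(1, 2))))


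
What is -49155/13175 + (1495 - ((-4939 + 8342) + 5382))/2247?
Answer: -13766469/1973615 ≈ -6.9753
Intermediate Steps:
-49155/13175 + (1495 - ((-4939 + 8342) + 5382))/2247 = -49155*1/13175 + (1495 - (3403 + 5382))*(1/2247) = -9831/2635 + (1495 - 1*8785)*(1/2247) = -9831/2635 + (1495 - 8785)*(1/2247) = -9831/2635 - 7290*1/2247 = -9831/2635 - 2430/749 = -13766469/1973615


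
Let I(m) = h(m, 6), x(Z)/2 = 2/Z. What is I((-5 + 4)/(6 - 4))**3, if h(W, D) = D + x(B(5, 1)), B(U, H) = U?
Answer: 39304/125 ≈ 314.43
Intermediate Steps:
x(Z) = 4/Z (x(Z) = 2*(2/Z) = 4/Z)
h(W, D) = 4/5 + D (h(W, D) = D + 4/5 = 4/5 + D)
I(m) = 34/5 (I(m) = 4/5 + 6 = 34/5)
I((-5 + 4)/(6 - 4))**3 = (34/5)**3 = 39304/125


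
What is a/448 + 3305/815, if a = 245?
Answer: 48009/10432 ≈ 4.6021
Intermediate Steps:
a/448 + 3305/815 = 245/448 + 3305/815 = 245*(1/448) + 3305*(1/815) = 35/64 + 661/163 = 48009/10432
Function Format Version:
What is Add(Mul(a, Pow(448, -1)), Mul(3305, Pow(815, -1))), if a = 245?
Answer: Rational(48009, 10432) ≈ 4.6021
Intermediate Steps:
Add(Mul(a, Pow(448, -1)), Mul(3305, Pow(815, -1))) = Add(Mul(245, Pow(448, -1)), Mul(3305, Pow(815, -1))) = Add(Mul(245, Rational(1, 448)), Mul(3305, Rational(1, 815))) = Add(Rational(35, 64), Rational(661, 163)) = Rational(48009, 10432)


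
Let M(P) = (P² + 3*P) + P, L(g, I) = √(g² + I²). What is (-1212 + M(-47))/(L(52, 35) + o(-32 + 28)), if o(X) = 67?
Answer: 54203/560 - 809*√3929/560 ≈ 6.2383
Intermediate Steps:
L(g, I) = √(I² + g²)
M(P) = P² + 4*P
(-1212 + M(-47))/(L(52, 35) + o(-32 + 28)) = (-1212 - 47*(4 - 47))/(√(35² + 52²) + 67) = (-1212 - 47*(-43))/(√(1225 + 2704) + 67) = (-1212 + 2021)/(√3929 + 67) = 809/(67 + √3929)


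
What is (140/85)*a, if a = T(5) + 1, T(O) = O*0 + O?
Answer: 168/17 ≈ 9.8824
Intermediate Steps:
T(O) = O (T(O) = 0 + O = O)
a = 6 (a = 5 + 1 = 6)
(140/85)*a = (140/85)*6 = (140*(1/85))*6 = (28/17)*6 = 168/17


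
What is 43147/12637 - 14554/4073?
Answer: -8181167/51470501 ≈ -0.15895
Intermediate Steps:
43147/12637 - 14554/4073 = -8181167/51470501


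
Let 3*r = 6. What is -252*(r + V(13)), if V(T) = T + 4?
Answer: -4788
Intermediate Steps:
r = 2 (r = (⅓)*6 = 2)
V(T) = 4 + T
-252*(r + V(13)) = -252*(2 + (4 + 13)) = -252*(2 + 17) = -252*19 = -4788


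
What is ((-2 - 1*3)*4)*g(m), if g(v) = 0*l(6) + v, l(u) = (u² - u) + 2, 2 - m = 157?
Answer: 3100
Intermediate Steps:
m = -155 (m = 2 - 1*157 = 2 - 157 = -155)
l(u) = 2 + u² - u
g(v) = v (g(v) = 0*(2 + 6² - 1*6) + v = 0*(2 + 36 - 6) + v = 0*32 + v = 0 + v = v)
((-2 - 1*3)*4)*g(m) = ((-2 - 1*3)*4)*(-155) = ((-2 - 3)*4)*(-155) = -5*4*(-155) = -20*(-155) = 3100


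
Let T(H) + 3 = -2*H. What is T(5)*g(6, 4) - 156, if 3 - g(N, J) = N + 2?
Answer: -91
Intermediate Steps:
T(H) = -3 - 2*H
g(N, J) = 1 - N (g(N, J) = 3 - (N + 2) = 3 - (2 + N) = 3 + (-2 - N) = 1 - N)
T(5)*g(6, 4) - 156 = (-3 - 2*5)*(1 - 1*6) - 156 = (-3 - 10)*(1 - 6) - 156 = -13*(-5) - 156 = 65 - 156 = -91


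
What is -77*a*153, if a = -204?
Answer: 2403324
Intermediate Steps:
-77*a*153 = -77*(-204)*153 = 15708*153 = 2403324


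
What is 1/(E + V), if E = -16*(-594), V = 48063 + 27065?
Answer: 1/84632 ≈ 1.1816e-5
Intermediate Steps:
V = 75128
E = 9504
1/(E + V) = 1/(9504 + 75128) = 1/84632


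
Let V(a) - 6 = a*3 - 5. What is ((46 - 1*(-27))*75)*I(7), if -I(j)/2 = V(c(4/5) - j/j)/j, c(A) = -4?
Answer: 21900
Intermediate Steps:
V(a) = 1 + 3*a (V(a) = 6 + (a*3 - 5) = 6 + (3*a - 5) = 6 + (-5 + 3*a) = 1 + 3*a)
I(j) = 28/j (I(j) = -2*(1 + 3*(-4 - j/j))/j = -2*(1 + 3*(-4 - 1*1))/j = -2*(1 + 3*(-4 - 1))/j = -2*(1 + 3*(-5))/j = -2*(1 - 15)/j = -(-28)/j = 28/j)
((46 - 1*(-27))*75)*I(7) = ((46 - 1*(-27))*75)*(28/7) = ((46 + 27)*75)*(28*(⅐)) = (73*75)*4 = 5475*4 = 21900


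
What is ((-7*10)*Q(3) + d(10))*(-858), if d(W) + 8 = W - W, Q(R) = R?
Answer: 187044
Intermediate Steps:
d(W) = -8 (d(W) = -8 + (W - W) = -8 + 0 = -8)
((-7*10)*Q(3) + d(10))*(-858) = (-7*10*3 - 8)*(-858) = (-70*3 - 8)*(-858) = (-210 - 8)*(-858) = -218*(-858) = 187044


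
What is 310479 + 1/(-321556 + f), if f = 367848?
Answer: 14372693869/46292 ≈ 3.1048e+5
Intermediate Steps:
310479 + 1/(-321556 + f) = 310479 + 1/(-321556 + 367848) = 310479 + 1/46292 = 14372693869/46292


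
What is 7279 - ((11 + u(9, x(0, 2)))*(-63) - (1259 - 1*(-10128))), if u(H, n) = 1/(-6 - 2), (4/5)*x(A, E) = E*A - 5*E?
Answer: 154809/8 ≈ 19351.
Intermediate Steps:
x(A, E) = -25*E/4 + 5*A*E/4 (x(A, E) = 5*(E*A - 5*E)/4 = 5*(A*E - 5*E)/4 = 5*(-5*E + A*E)/4 = -25*E/4 + 5*A*E/4)
u(H, n) = -⅛ (u(H, n) = 1/(-8) = -⅛)
7279 - ((11 + u(9, x(0, 2)))*(-63) - (1259 - 1*(-10128))) = 7279 - ((11 - ⅛)*(-63) - (1259 - 1*(-10128))) = 7279 - ((87/8)*(-63) - (1259 + 10128)) = 7279 - (-5481/8 - 1*11387) = 7279 - (-5481/8 - 11387) = 7279 - 1*(-96577/8) = 7279 + 96577/8 = 154809/8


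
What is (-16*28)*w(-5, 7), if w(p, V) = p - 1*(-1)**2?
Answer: 2688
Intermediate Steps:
w(p, V) = -1 + p (w(p, V) = p - 1*1 = p - 1 = -1 + p)
(-16*28)*w(-5, 7) = (-16*28)*(-1 - 5) = -448*(-6) = 2688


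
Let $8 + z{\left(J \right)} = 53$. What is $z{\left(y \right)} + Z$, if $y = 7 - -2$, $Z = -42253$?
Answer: $-42208$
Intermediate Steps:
$y = 9$ ($y = 7 + 2 = 9$)
$z{\left(J \right)} = 45$ ($z{\left(J \right)} = -8 + 53 = 45$)
$z{\left(y \right)} + Z = 45 - 42253 = -42208$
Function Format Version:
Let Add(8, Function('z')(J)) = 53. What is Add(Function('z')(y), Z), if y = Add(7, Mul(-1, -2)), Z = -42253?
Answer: -42208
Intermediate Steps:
y = 9 (y = Add(7, 2) = 9)
Function('z')(J) = 45 (Function('z')(J) = Add(-8, 53) = 45)
Add(Function('z')(y), Z) = Add(45, -42253) = -42208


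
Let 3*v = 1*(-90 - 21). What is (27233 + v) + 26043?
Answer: 53239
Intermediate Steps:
v = -37 (v = (1*(-90 - 21))/3 = (1*(-111))/3 = (⅓)*(-111) = -37)
(27233 + v) + 26043 = (27233 - 37) + 26043 = 27196 + 26043 = 53239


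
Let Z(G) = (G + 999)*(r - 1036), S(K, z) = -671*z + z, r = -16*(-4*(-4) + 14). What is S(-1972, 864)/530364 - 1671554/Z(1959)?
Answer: -71223155291/99096922308 ≈ -0.71872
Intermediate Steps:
r = -480 (r = -16*(16 + 14) = -16*30 = -480)
S(K, z) = -670*z
Z(G) = -1514484 - 1516*G (Z(G) = (G + 999)*(-480 - 1036) = (999 + G)*(-1516) = -1514484 - 1516*G)
S(-1972, 864)/530364 - 1671554/Z(1959) = -670*864/530364 - 1671554/(-1514484 - 1516*1959) = -578880*1/530364 - 1671554/(-1514484 - 2969844) = -48240/44197 - 1671554/(-4484328) = -48240/44197 - 1671554*(-1/4484328) = -48240/44197 + 835777/2242164 = -71223155291/99096922308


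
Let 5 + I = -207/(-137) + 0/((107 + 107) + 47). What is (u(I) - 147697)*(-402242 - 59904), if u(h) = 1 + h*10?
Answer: 9353433897272/137 ≈ 6.8273e+10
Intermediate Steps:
I = -478/137 (I = -5 + (-207/(-137) + 0/((107 + 107) + 47)) = -5 + (-207*(-1/137) + 0/(214 + 47)) = -5 + (207/137 + 0/261) = -5 + (207/137 + 0*(1/261)) = -5 + (207/137 + 0) = -5 + 207/137 = -478/137 ≈ -3.4891)
u(h) = 1 + 10*h
(u(I) - 147697)*(-402242 - 59904) = ((1 + 10*(-478/137)) - 147697)*(-402242 - 59904) = ((1 - 4780/137) - 147697)*(-462146) = (-4643/137 - 147697)*(-462146) = -20239132/137*(-462146) = 9353433897272/137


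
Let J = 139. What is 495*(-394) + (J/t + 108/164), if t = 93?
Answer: -743641180/3813 ≈ -1.9503e+5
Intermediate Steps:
495*(-394) + (J/t + 108/164) = 495*(-394) + (139/93 + 108/164) = -195030 + (139*(1/93) + 108*(1/164)) = -195030 + (139/93 + 27/41) = -195030 + 8210/3813 = -743641180/3813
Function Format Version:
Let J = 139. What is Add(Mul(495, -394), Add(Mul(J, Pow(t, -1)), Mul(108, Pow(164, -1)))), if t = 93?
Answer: Rational(-743641180, 3813) ≈ -1.9503e+5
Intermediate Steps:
Add(Mul(495, -394), Add(Mul(J, Pow(t, -1)), Mul(108, Pow(164, -1)))) = Add(Mul(495, -394), Add(Mul(139, Pow(93, -1)), Mul(108, Pow(164, -1)))) = Add(-195030, Add(Mul(139, Rational(1, 93)), Mul(108, Rational(1, 164)))) = Add(-195030, Add(Rational(139, 93), Rational(27, 41))) = Add(-195030, Rational(8210, 3813)) = Rational(-743641180, 3813)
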